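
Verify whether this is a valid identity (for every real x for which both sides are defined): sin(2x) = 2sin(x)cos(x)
Claim: sin(2x) = 2sin(x)cos(x).
Reasoning: Put y = x in the addition formula sin(x+y) = sin(x)cos(y) + cos(x)sin(y): sin(2x) = sin(x)cos(x) + cos(x)sin(x) = 2sin(x)cos(x).
So the two sides agree for every real x for which both sides are defined.

Conclusion: Yes, this is an identity.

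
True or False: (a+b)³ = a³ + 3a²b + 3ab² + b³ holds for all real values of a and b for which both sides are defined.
True.

Claim: (a+b)³ = a³ + 3a²b + 3ab² + b³.
Reasoning: (a+b)³ = (a+b)(a+b)² = (a+b)(a² + 2ab + b²) = a³ + 2a²b + ab² + a²b + 2ab² + b³ = a³ + 3a²b + 3ab² + b³.
So the two sides agree for all real values of a and b for which both sides are defined.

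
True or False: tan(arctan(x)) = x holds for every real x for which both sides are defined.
True.

Claim: tan(arctan(x)) = x.
Reasoning: For every real x, arctan(x) is by definition the angle in (-π/2, π/2) whose tangent equals x. Taking the tangent of that angle returns x.
So the two sides agree for every real x for which both sides are defined.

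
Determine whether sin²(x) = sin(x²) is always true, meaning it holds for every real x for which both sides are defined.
No, this is NOT an identity.

Claim: sin²(x) = sin(x²).
Test a specific point where both sides are defined: x = π/2.
LHS = sin²(x) ≈ 1.0000
RHS = sin(x²) ≈ 0.6243
Since 1.0000 ≠ 0.6243, the equation fails at this point, so it cannot hold for every real x for which both sides are defined.
sin²(x) means (sin x)², squaring the output; sin(x²) squares the input. These are different functions.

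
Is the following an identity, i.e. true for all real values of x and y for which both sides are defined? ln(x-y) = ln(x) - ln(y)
No, this is NOT an identity.

Claim: ln(x-y) = ln(x) - ln(y).
Test a specific point where both sides are defined: x = 3/2, y = 1.
LHS = ln(x-y) ≈ -0.6931
RHS = ln(x) - ln(y) ≈ 0.4055
Since -0.6931 ≠ 0.4055, the equation fails at this point, so it cannot hold for all real values of x and y for which both sides are defined.
ln(x) - ln(y) = ln(x/y), not ln(x-y).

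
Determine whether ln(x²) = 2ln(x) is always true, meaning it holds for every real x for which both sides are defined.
Claim: ln(x²) = 2ln(x).
Reasoning: The right side requires x > 0. For x > 0, x² = (e^(ln x))² = e^(2ln x), so ln(x²) = 2ln(x). (For x < 0 the right side is undefined, so those values are outside the claim.)
So the two sides agree for every real x for which both sides are defined.

Conclusion: Yes, this is an identity.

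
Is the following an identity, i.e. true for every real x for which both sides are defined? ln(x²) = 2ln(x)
Claim: ln(x²) = 2ln(x).
Reasoning: The right side requires x > 0. For x > 0, x² = (e^(ln x))² = e^(2ln x), so ln(x²) = 2ln(x). (For x < 0 the right side is undefined, so those values are outside the claim.)
So the two sides agree for every real x for which both sides are defined.

Conclusion: Yes, this is an identity.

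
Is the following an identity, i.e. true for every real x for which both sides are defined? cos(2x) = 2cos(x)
Claim: cos(2x) = 2cos(x).
Test a specific point where both sides are defined: x = -π/2.
LHS = cos(2x) ≈ -1.0000
RHS = 2cos(x) ≈ 0.0000
Since -1.0000 ≠ 0.0000, the equation fails at this point, so it cannot hold for every real x for which both sides are defined.
The correct double-angle formula is cos(2x) = cos²x - sin²x.

Conclusion: No, this is NOT an identity.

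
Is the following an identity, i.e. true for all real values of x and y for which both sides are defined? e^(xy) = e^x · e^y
No, this is NOT an identity.

Claim: e^(xy) = e^x · e^y.
Test a specific point where both sides are defined: x = 3/2, y = 3/2.
LHS = e^(xy) ≈ 9.4877
RHS = e^x · e^y ≈ 20.0855
Since 9.4877 ≠ 20.0855, the equation fails at this point, so it cannot hold for all real values of x and y for which both sides are defined.
e^x · e^y = e^(x+y), not e^(xy).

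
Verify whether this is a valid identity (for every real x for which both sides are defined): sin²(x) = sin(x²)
No, this is NOT an identity.

Claim: sin²(x) = sin(x²).
Test a specific point where both sides are defined: x = -π/4.
LHS = sin²(x) ≈ 0.5000
RHS = sin(x²) ≈ 0.5785
Since 0.5000 ≠ 0.5785, the equation fails at this point, so it cannot hold for every real x for which both sides are defined.
sin²(x) means (sin x)², squaring the output; sin(x²) squares the input. These are different functions.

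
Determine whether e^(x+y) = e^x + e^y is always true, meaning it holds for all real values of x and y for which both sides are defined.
No, this is NOT an identity.

Claim: e^(x+y) = e^x + e^y.
Test a specific point where both sides are defined: x = 1/2, y = 2.
LHS = e^(x+y) ≈ 12.1825
RHS = e^x + e^y ≈ 9.0378
Since 12.1825 ≠ 9.0378, the equation fails at this point, so it cannot hold for all real values of x and y for which both sides are defined.
The correct rule is e^(x+y) = e^x · e^y (a product, not a sum).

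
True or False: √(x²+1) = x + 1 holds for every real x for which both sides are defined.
Claim: √(x²+1) = x + 1.
Test a specific point where both sides are defined: x = 1.
LHS = √(x²+1) ≈ 1.4142
RHS = x + 1 ≈ 2.0000
Since 1.4142 ≠ 2.0000, the equation fails at this point, so it cannot hold for every real x for which both sides are defined.
(x+1)² = x² + 2x + 1 ≠ x² + 1 unless x = 0.

Conclusion: False.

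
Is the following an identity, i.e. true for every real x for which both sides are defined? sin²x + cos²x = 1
Claim: sin²x + cos²x = 1.
Reasoning: The point (cos x, sin x) lies on the unit circle X² + Y² = 1, so cos²x + sin²x = 1 for every real x.
So the two sides agree for every real x for which both sides are defined.

Conclusion: Yes, this is an identity.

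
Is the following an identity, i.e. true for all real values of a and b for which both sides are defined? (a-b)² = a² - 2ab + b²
Claim: (a-b)² = a² - 2ab + b².
Reasoning: Expand: (a-b)² = (a-b)(a-b) = a·a - a·b - b·a + b·b = a² - 2ab + b².
So the two sides agree for all real values of a and b for which both sides are defined.

Conclusion: Yes, this is an identity.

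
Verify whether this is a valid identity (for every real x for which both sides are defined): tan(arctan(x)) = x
Claim: tan(arctan(x)) = x.
Reasoning: For every real x, arctan(x) is by definition the angle in (-π/2, π/2) whose tangent equals x. Taking the tangent of that angle returns x.
So the two sides agree for every real x for which both sides are defined.

Conclusion: Yes, this is an identity.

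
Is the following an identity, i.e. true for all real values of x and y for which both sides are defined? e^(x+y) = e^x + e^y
Claim: e^(x+y) = e^x + e^y.
Test a specific point where both sides are defined: x = 3, y = -3.
LHS = e^(x+y) ≈ 1.0000
RHS = e^x + e^y ≈ 20.1353
Since 1.0000 ≠ 20.1353, the equation fails at this point, so it cannot hold for all real values of x and y for which both sides are defined.
The correct rule is e^(x+y) = e^x · e^y (a product, not a sum).

Conclusion: No, this is NOT an identity.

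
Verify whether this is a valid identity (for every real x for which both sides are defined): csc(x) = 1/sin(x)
Claim: csc(x) = 1/sin(x).
Reasoning: csc(x) is by definition the reciprocal of sin(x), wherever sin(x) ≠ 0.
So the two sides agree for every real x for which both sides are defined.

Conclusion: Yes, this is an identity.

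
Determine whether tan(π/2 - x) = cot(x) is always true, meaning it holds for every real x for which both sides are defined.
Claim: tan(π/2 - x) = cot(x).
Reasoning: tan(π/2 - x) = sin(π/2 - x)/cos(π/2 - x) = cos(x)/sin(x) = cot(x), using the cofunction identities sin(π/2 - x) = cos(x) and cos(π/2 - x) = sin(x).
So the two sides agree for every real x for which both sides are defined.

Conclusion: Yes, this is an identity.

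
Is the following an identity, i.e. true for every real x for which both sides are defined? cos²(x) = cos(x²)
No, this is NOT an identity.

Claim: cos²(x) = cos(x²).
Test a specific point where both sides are defined: x = π/2.
LHS = cos²(x) ≈ 0.0000
RHS = cos(x²) ≈ -0.7812
Since 0.0000 ≠ -0.7812, the equation fails at this point, so it cannot hold for every real x for which both sides are defined.
cos²(x) means (cos x)², squaring the output; cos(x²) squares the input. These are different functions.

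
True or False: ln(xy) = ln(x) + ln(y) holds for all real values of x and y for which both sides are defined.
True.

Claim: ln(xy) = ln(x) + ln(y).
Reasoning: Both sides are simultaneously defined only when x, y > 0. Write x = e^p, y = e^q (p = ln x, q = ln y). Then xy = e^p · e^q = e^(p+q), so ln(xy) = p + q = ln(x) + ln(y).
So the two sides agree for all real values of x and y for which both sides are defined.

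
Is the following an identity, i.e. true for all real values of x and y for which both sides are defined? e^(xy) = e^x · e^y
No, this is NOT an identity.

Claim: e^(xy) = e^x · e^y.
Test a specific point where both sides are defined: x = 3, y = 2.
LHS = e^(xy) ≈ 403.4288
RHS = e^x · e^y ≈ 148.4132
Since 403.4288 ≠ 148.4132, the equation fails at this point, so it cannot hold for all real values of x and y for which both sides are defined.
e^x · e^y = e^(x+y), not e^(xy).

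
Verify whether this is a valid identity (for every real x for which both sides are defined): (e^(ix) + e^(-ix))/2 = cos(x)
Yes, this is an identity.

Claim: (e^(ix) + e^(-ix))/2 = cos(x).
Reasoning: By Euler's formula e^(ix) = cos(x) + i·sin(x) and e^(-ix) = cos(x) - i·sin(x). Adding cancels the sine terms: e^(ix) + e^(-ix) = 2cos(x); divide by 2.
So the two sides agree for every real x for which both sides are defined.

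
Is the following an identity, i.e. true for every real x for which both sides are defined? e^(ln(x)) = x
Yes, this is an identity.

Claim: e^(ln(x)) = x.
Reasoning: For x > 0, ln(x) is by definition the exponent p such that e^p = x. Raising e to that exponent therefore returns x: e^(ln x) = x.
So the two sides agree for every real x for which both sides are defined.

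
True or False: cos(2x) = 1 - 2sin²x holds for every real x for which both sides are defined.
True.

Claim: cos(2x) = 1 - 2sin²x.
Reasoning: cos(2x) = cos²x - sin²x. Replace cos²x by 1 - sin²x: (1 - sin²x) - sin²x = 1 - 2sin²x.
So the two sides agree for every real x for which both sides are defined.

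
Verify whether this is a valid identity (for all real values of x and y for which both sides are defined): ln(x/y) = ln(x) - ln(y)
Claim: ln(x/y) = ln(x) - ln(y).
Reasoning: Both sides are simultaneously defined only when x, y > 0. Write x = e^p, y = e^q. Then x/y = e^(p-q), so ln(x/y) = p - q = ln(x) - ln(y).
So the two sides agree for all real values of x and y for which both sides are defined.

Conclusion: Yes, this is an identity.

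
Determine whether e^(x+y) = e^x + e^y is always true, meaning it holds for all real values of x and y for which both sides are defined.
Claim: e^(x+y) = e^x + e^y.
Test a specific point where both sides are defined: x = -3, y = 4.
LHS = e^(x+y) ≈ 2.7183
RHS = e^x + e^y ≈ 54.6479
Since 2.7183 ≠ 54.6479, the equation fails at this point, so it cannot hold for all real values of x and y for which both sides are defined.
The correct rule is e^(x+y) = e^x · e^y (a product, not a sum).

Conclusion: No, this is NOT an identity.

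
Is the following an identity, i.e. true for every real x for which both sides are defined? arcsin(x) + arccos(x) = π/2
Claim: arcsin(x) + arccos(x) = π/2.
Reasoning: Both sides are defined for -1 ≤ x ≤ 1. Let θ = arcsin(x), so sin θ = x and θ ∈ [-π/2, π/2]. Then cos(π/2 - θ) = sin θ = x and π/2 - θ ∈ [0, π], which is exactly the range of arccos, so arccos(x) = π/2 - θ. Adding: arcsin(x) + arccos(x) = θ + (π/2 - θ) = π/2.
So the two sides agree for every real x for which both sides are defined.

Conclusion: Yes, this is an identity.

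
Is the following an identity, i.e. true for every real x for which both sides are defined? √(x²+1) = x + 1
No, this is NOT an identity.

Claim: √(x²+1) = x + 1.
Test a specific point where both sides are defined: x = -1.
LHS = √(x²+1) ≈ 1.4142
RHS = x + 1 ≈ 0.0000
Since 1.4142 ≠ 0.0000, the equation fails at this point, so it cannot hold for every real x for which both sides are defined.
(x+1)² = x² + 2x + 1 ≠ x² + 1 unless x = 0.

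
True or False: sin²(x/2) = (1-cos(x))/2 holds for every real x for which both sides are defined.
Claim: sin²(x/2) = (1-cos(x))/2.
Reasoning: Use cos(2θ) = 1 - 2sin²θ with θ = x/2: cos(x) = 1 - 2sin²(x/2). Solving for sin²(x/2) gives (1 - cos(x))/2.
So the two sides agree for every real x for which both sides are defined.

Conclusion: True.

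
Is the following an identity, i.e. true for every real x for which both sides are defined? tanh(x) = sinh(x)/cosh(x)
Yes, this is an identity.

Claim: tanh(x) = sinh(x)/cosh(x).
Reasoning: tanh(x) is defined as sinh(x)/cosh(x) = (e^x - e^-x)/(e^x + e^-x); cosh(x) ≥ 1 is never zero, so this holds for every real x.
So the two sides agree for every real x for which both sides are defined.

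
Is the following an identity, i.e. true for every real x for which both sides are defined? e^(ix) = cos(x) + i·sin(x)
Yes, this is an identity.

Claim: e^(ix) = cos(x) + i·sin(x).
Reasoning: Euler's formula. Expand e^(ix) = Σ (ix)^k / k!. Since i² = -1, the even-k terms are Σ (-1)^m x^(2m)/(2m)! = cos(x) and the odd-k terms are i · Σ (-1)^m x^(2m+1)/(2m+1)! = i·sin(x).
So the two sides agree for every real x for which both sides are defined.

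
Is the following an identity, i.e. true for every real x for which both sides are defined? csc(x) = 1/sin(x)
Claim: csc(x) = 1/sin(x).
Reasoning: csc(x) is by definition the reciprocal of sin(x), wherever sin(x) ≠ 0.
So the two sides agree for every real x for which both sides are defined.

Conclusion: Yes, this is an identity.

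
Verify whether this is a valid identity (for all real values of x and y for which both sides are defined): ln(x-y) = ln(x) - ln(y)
No, this is NOT an identity.

Claim: ln(x-y) = ln(x) - ln(y).
Test a specific point where both sides are defined: x = 5, y = 3.
LHS = ln(x-y) ≈ 0.6931
RHS = ln(x) - ln(y) ≈ 0.5108
Since 0.6931 ≠ 0.5108, the equation fails at this point, so it cannot hold for all real values of x and y for which both sides are defined.
ln(x) - ln(y) = ln(x/y), not ln(x-y).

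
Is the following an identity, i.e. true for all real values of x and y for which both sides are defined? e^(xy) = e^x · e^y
No, this is NOT an identity.

Claim: e^(xy) = e^x · e^y.
Test a specific point where both sides are defined: x = 3, y = -3.
LHS = e^(xy) ≈ 0.0001
RHS = e^x · e^y ≈ 1.0000
Since 0.0001 ≠ 1.0000, the equation fails at this point, so it cannot hold for all real values of x and y for which both sides are defined.
e^x · e^y = e^(x+y), not e^(xy).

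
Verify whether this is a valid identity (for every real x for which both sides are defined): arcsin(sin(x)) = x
Claim: arcsin(sin(x)) = x.
Test a specific point where both sides are defined: x = π.
LHS = arcsin(sin(x)) ≈ 0.0000
RHS = x ≈ 3.1416
Since 0.0000 ≠ 3.1416, the equation fails at this point, so it cannot hold for every real x for which both sides are defined.
arcsin only returns values in [-π/2, π/2], so arcsin(sin(x)) = x holds only for x in that interval, not for all real x.

Conclusion: No, this is NOT an identity.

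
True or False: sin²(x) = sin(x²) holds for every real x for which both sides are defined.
False.

Claim: sin²(x) = sin(x²).
Test a specific point where both sides are defined: x = -π/6.
LHS = sin²(x) ≈ 0.2500
RHS = sin(x²) ≈ 0.2707
Since 0.2500 ≠ 0.2707, the equation fails at this point, so it cannot hold for every real x for which both sides are defined.
sin²(x) means (sin x)², squaring the output; sin(x²) squares the input. These are different functions.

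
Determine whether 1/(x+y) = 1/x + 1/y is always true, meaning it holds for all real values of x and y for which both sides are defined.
Claim: 1/(x+y) = 1/x + 1/y.
Test a specific point where both sides are defined: x = -2, y = -1.
LHS = 1/(x+y) ≈ -0.3333
RHS = 1/x + 1/y ≈ -1.5000
Since -0.3333 ≠ -1.5000, the equation fails at this point, so it cannot hold for all real values of x and y for which both sides are defined.
1/x + 1/y = (x+y)/(xy), which is not 1/(x+y).

Conclusion: No, this is NOT an identity.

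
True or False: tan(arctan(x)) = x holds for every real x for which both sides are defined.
Claim: tan(arctan(x)) = x.
Reasoning: For every real x, arctan(x) is by definition the angle in (-π/2, π/2) whose tangent equals x. Taking the tangent of that angle returns x.
So the two sides agree for every real x for which both sides are defined.

Conclusion: True.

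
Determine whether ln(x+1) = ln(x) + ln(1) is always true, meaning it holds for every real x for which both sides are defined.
Claim: ln(x+1) = ln(x) + ln(1).
Test a specific point where both sides are defined: x = 2.
LHS = ln(x+1) ≈ 1.0986
RHS = ln(x) + ln(1) ≈ 0.6931
Since 1.0986 ≠ 0.6931, the equation fails at this point, so it cannot hold for every real x for which both sides are defined.
ln(1) = 0, so the right side is just ln(x), which differs from ln(x+1).

Conclusion: No, this is NOT an identity.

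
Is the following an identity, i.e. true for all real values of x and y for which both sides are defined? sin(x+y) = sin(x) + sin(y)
Claim: sin(x+y) = sin(x) + sin(y).
Test a specific point where both sides are defined: x = -π/6, y = -π/6.
LHS = sin(x+y) ≈ -0.8660
RHS = sin(x) + sin(y) ≈ -1.0000
Since -0.8660 ≠ -1.0000, the equation fails at this point, so it cannot hold for all real values of x and y for which both sides are defined.
The correct expansion is sin(x+y) = sin(x)cos(y) + cos(x)sin(y); sine is not additive.

Conclusion: No, this is NOT an identity.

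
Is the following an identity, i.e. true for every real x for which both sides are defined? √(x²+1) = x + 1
No, this is NOT an identity.

Claim: √(x²+1) = x + 1.
Test a specific point where both sides are defined: x = -3.
LHS = √(x²+1) ≈ 3.1623
RHS = x + 1 ≈ -2.0000
Since 3.1623 ≠ -2.0000, the equation fails at this point, so it cannot hold for every real x for which both sides are defined.
(x+1)² = x² + 2x + 1 ≠ x² + 1 unless x = 0.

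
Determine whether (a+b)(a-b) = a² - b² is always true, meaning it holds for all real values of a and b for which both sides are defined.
Claim: (a+b)(a-b) = a² - b².
Reasoning: Expand: (a+b)(a-b) = a² - ab + ba - b² = a² - b² (the cross terms cancel).
So the two sides agree for all real values of a and b for which both sides are defined.

Conclusion: Yes, this is an identity.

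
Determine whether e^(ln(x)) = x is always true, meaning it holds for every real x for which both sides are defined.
Claim: e^(ln(x)) = x.
Reasoning: For x > 0, ln(x) is by definition the exponent p such that e^p = x. Raising e to that exponent therefore returns x: e^(ln x) = x.
So the two sides agree for every real x for which both sides are defined.

Conclusion: Yes, this is an identity.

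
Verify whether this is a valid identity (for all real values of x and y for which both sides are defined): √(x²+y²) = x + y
No, this is NOT an identity.

Claim: √(x²+y²) = x + y.
Test a specific point where both sides are defined: x = -2, y = 5.
LHS = √(x²+y²) ≈ 5.3852
RHS = x + y ≈ 3.0000
Since 5.3852 ≠ 3.0000, the equation fails at this point, so it cannot hold for all real values of x and y for which both sides are defined.
(x+y)² = x² + 2xy + y², not x² + y², so the square root does not split this way.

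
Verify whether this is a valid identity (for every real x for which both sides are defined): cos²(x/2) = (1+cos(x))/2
Claim: cos²(x/2) = (1+cos(x))/2.
Reasoning: Use cos(2θ) = 2cos²θ - 1 with θ = x/2: cos(x) = 2cos²(x/2) - 1. Solving for cos²(x/2) gives (1 + cos(x))/2.
So the two sides agree for every real x for which both sides are defined.

Conclusion: Yes, this is an identity.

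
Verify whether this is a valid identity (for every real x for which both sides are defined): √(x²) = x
Claim: √(x²) = x.
Test a specific point where both sides are defined: x = -3.
LHS = √(x²) ≈ 3.0000
RHS = x ≈ -3.0000
Since 3.0000 ≠ -3.0000, the equation fails at this point, so it cannot hold for every real x for which both sides are defined.
√(x²) = |x|, which differs from x whenever x < 0 (both sides are defined for every real x).

Conclusion: No, this is NOT an identity.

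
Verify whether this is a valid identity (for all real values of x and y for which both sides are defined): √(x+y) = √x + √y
No, this is NOT an identity.

Claim: √(x+y) = √x + √y.
Test a specific point where both sides are defined: x = 2, y = 3.
LHS = √(x+y) ≈ 2.2361
RHS = √x + √y ≈ 3.1463
Since 2.2361 ≠ 3.1463, the equation fails at this point, so it cannot hold for all real values of x and y for which both sides are defined.
Squaring the right side gives x + 2√(xy) + y, not x + y.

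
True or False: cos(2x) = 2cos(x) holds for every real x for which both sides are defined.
False.

Claim: cos(2x) = 2cos(x).
Test a specific point where both sides are defined: x = π/2.
LHS = cos(2x) ≈ -1.0000
RHS = 2cos(x) ≈ 0.0000
Since -1.0000 ≠ 0.0000, the equation fails at this point, so it cannot hold for every real x for which both sides are defined.
The correct double-angle formula is cos(2x) = cos²x - sin²x.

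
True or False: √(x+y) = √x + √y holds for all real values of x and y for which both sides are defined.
Claim: √(x+y) = √x + √y.
Test a specific point where both sides are defined: x = 3/2, y = 1.
LHS = √(x+y) ≈ 1.5811
RHS = √x + √y ≈ 2.2247
Since 1.5811 ≠ 2.2247, the equation fails at this point, so it cannot hold for all real values of x and y for which both sides are defined.
Squaring the right side gives x + 2√(xy) + y, not x + y.

Conclusion: False.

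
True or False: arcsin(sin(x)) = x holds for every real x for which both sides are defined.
Claim: arcsin(sin(x)) = x.
Test a specific point where both sides are defined: x = 3π/4.
LHS = arcsin(sin(x)) ≈ 0.7854
RHS = x ≈ 2.3562
Since 0.7854 ≠ 2.3562, the equation fails at this point, so it cannot hold for every real x for which both sides are defined.
arcsin only returns values in [-π/2, π/2], so arcsin(sin(x)) = x holds only for x in that interval, not for all real x.

Conclusion: False.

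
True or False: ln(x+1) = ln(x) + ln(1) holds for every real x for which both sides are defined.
Claim: ln(x+1) = ln(x) + ln(1).
Test a specific point where both sides are defined: x = 4.
LHS = ln(x+1) ≈ 1.6094
RHS = ln(x) + ln(1) ≈ 1.3863
Since 1.6094 ≠ 1.3863, the equation fails at this point, so it cannot hold for every real x for which both sides are defined.
ln(1) = 0, so the right side is just ln(x), which differs from ln(x+1).

Conclusion: False.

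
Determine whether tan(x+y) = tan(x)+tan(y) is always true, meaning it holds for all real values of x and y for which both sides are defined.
Claim: tan(x+y) = tan(x)+tan(y).
Test a specific point where both sides are defined: x = π/4, y = -π/6.
LHS = tan(x+y) ≈ 0.2679
RHS = tan(x)+tan(y) ≈ 0.4226
Since 0.2679 ≠ 0.4226, the equation fails at this point, so it cannot hold for all real values of x and y for which both sides are defined.
The correct formula is tan(x+y) = (tan(x) + tan(y))/(1 - tan(x)tan(y)).

Conclusion: No, this is NOT an identity.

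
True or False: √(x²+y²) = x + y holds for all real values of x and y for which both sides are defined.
False.

Claim: √(x²+y²) = x + y.
Test a specific point where both sides are defined: x = 4, y = -1.
LHS = √(x²+y²) ≈ 4.1231
RHS = x + y ≈ 3.0000
Since 4.1231 ≠ 3.0000, the equation fails at this point, so it cannot hold for all real values of x and y for which both sides are defined.
(x+y)² = x² + 2xy + y², not x² + y², so the square root does not split this way.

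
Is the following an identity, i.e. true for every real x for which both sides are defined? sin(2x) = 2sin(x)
Claim: sin(2x) = 2sin(x).
Test a specific point where both sides are defined: x = π/4.
LHS = sin(2x) ≈ 1.0000
RHS = 2sin(x) ≈ 1.4142
Since 1.0000 ≠ 1.4142, the equation fails at this point, so it cannot hold for every real x for which both sides are defined.
The correct double-angle formula is sin(2x) = 2sin(x)cos(x).

Conclusion: No, this is NOT an identity.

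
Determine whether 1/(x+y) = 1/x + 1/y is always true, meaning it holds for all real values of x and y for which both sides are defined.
Claim: 1/(x+y) = 1/x + 1/y.
Test a specific point where both sides are defined: x = 5, y = 4.
LHS = 1/(x+y) ≈ 0.1111
RHS = 1/x + 1/y ≈ 0.4500
Since 0.1111 ≠ 0.4500, the equation fails at this point, so it cannot hold for all real values of x and y for which both sides are defined.
1/x + 1/y = (x+y)/(xy), which is not 1/(x+y).

Conclusion: No, this is NOT an identity.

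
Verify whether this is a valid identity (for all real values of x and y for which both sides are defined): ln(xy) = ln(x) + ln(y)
Yes, this is an identity.

Claim: ln(xy) = ln(x) + ln(y).
Reasoning: Both sides are simultaneously defined only when x, y > 0. Write x = e^p, y = e^q (p = ln x, q = ln y). Then xy = e^p · e^q = e^(p+q), so ln(xy) = p + q = ln(x) + ln(y).
So the two sides agree for all real values of x and y for which both sides are defined.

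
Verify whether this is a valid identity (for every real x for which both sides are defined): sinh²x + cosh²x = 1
No, this is NOT an identity.

Claim: sinh²x + cosh²x = 1.
Test a specific point where both sides are defined: x = -1.
LHS = sinh²x + cosh²x ≈ 3.7622
RHS = 1 ≈ 1.0000
Since 3.7622 ≠ 1.0000, the equation fails at this point, so it cannot hold for every real x for which both sides are defined.
The correct hyperbolic identity is cosh²x - sinh²x = 1 (a difference); the sum sinh²x + cosh²x equals cosh(2x).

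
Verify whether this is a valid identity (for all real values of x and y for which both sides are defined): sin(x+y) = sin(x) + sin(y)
Claim: sin(x+y) = sin(x) + sin(y).
Test a specific point where both sides are defined: x = 3π/4, y = 3π/4.
LHS = sin(x+y) ≈ -1.0000
RHS = sin(x) + sin(y) ≈ 1.4142
Since -1.0000 ≠ 1.4142, the equation fails at this point, so it cannot hold for all real values of x and y for which both sides are defined.
The correct expansion is sin(x+y) = sin(x)cos(y) + cos(x)sin(y); sine is not additive.

Conclusion: No, this is NOT an identity.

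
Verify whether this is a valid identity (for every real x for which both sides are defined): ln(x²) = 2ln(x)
Claim: ln(x²) = 2ln(x).
Reasoning: The right side requires x > 0. For x > 0, x² = (e^(ln x))² = e^(2ln x), so ln(x²) = 2ln(x). (For x < 0 the right side is undefined, so those values are outside the claim.)
So the two sides agree for every real x for which both sides are defined.

Conclusion: Yes, this is an identity.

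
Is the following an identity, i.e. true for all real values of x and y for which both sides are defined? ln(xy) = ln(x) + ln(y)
Yes, this is an identity.

Claim: ln(xy) = ln(x) + ln(y).
Reasoning: Both sides are simultaneously defined only when x, y > 0. Write x = e^p, y = e^q (p = ln x, q = ln y). Then xy = e^p · e^q = e^(p+q), so ln(xy) = p + q = ln(x) + ln(y).
So the two sides agree for all real values of x and y for which both sides are defined.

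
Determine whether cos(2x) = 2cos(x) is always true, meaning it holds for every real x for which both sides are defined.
No, this is NOT an identity.

Claim: cos(2x) = 2cos(x).
Test a specific point where both sides are defined: x = -π/2.
LHS = cos(2x) ≈ -1.0000
RHS = 2cos(x) ≈ 0.0000
Since -1.0000 ≠ 0.0000, the equation fails at this point, so it cannot hold for every real x for which both sides are defined.
The correct double-angle formula is cos(2x) = cos²x - sin²x.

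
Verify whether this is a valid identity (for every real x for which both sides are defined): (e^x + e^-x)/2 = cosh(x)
Yes, this is an identity.

Claim: (e^x + e^-x)/2 = cosh(x).
Reasoning: This is exactly the definition of the hyperbolic cosine: cosh(x) := (e^x + e^-x)/2.
So the two sides agree for every real x for which both sides are defined.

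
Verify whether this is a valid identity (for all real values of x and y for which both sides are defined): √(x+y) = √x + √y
No, this is NOT an identity.

Claim: √(x+y) = √x + √y.
Test a specific point where both sides are defined: x = 3, y = 1/2.
LHS = √(x+y) ≈ 1.8708
RHS = √x + √y ≈ 2.4392
Since 1.8708 ≠ 2.4392, the equation fails at this point, so it cannot hold for all real values of x and y for which both sides are defined.
Squaring the right side gives x + 2√(xy) + y, not x + y.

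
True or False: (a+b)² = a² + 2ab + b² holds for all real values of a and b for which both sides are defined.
True.

Claim: (a+b)² = a² + 2ab + b².
Reasoning: Expand: (a+b)² = (a+b)(a+b) = a·a + a·b + b·a + b·b = a² + 2ab + b².
So the two sides agree for all real values of a and b for which both sides are defined.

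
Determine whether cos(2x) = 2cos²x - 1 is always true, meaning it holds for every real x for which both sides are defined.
Yes, this is an identity.

Claim: cos(2x) = 2cos²x - 1.
Reasoning: cos(2x) = cos²x - sin²x. Replace sin²x by 1 - cos²x: cos²x - (1 - cos²x) = 2cos²x - 1.
So the two sides agree for every real x for which both sides are defined.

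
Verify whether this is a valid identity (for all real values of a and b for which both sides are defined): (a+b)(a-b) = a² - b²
Claim: (a+b)(a-b) = a² - b².
Reasoning: Expand: (a+b)(a-b) = a² - ab + ba - b² = a² - b² (the cross terms cancel).
So the two sides agree for all real values of a and b for which both sides are defined.

Conclusion: Yes, this is an identity.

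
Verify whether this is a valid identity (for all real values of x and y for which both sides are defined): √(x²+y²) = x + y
No, this is NOT an identity.

Claim: √(x²+y²) = x + y.
Test a specific point where both sides are defined: x = 1/2, y = 2.
LHS = √(x²+y²) ≈ 2.0616
RHS = x + y ≈ 2.5000
Since 2.0616 ≠ 2.5000, the equation fails at this point, so it cannot hold for all real values of x and y for which both sides are defined.
(x+y)² = x² + 2xy + y², not x² + y², so the square root does not split this way.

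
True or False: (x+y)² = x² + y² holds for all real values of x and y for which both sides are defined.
False.

Claim: (x+y)² = x² + y².
Test a specific point where both sides are defined: x = 3, y = 3.
LHS = (x+y)² ≈ 36.0000
RHS = x² + y² ≈ 18.0000
Since 36.0000 ≠ 18.0000, the equation fails at this point, so it cannot hold for all real values of x and y for which both sides are defined.
The correct expansion is (x+y)² = x² + 2xy + y²; the cross term 2xy is missing.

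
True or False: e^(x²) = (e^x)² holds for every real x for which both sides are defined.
Claim: e^(x²) = (e^x)².
Test a specific point where both sides are defined: x = 1/2.
LHS = e^(x²) ≈ 1.2840
RHS = (e^x)² ≈ 2.7183
Since 1.2840 ≠ 2.7183, the equation fails at this point, so it cannot hold for every real x for which both sides are defined.
(e^x)² = e^(2x), and 2x ≠ x² in general.

Conclusion: False.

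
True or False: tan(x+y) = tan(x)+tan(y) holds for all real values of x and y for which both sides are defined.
Claim: tan(x+y) = tan(x)+tan(y).
Test a specific point where both sides are defined: x = -π/6, y = π/4.
LHS = tan(x+y) ≈ 0.2679
RHS = tan(x)+tan(y) ≈ 0.4226
Since 0.2679 ≠ 0.4226, the equation fails at this point, so it cannot hold for all real values of x and y for which both sides are defined.
The correct formula is tan(x+y) = (tan(x) + tan(y))/(1 - tan(x)tan(y)).

Conclusion: False.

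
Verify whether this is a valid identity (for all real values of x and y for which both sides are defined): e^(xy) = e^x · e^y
Claim: e^(xy) = e^x · e^y.
Test a specific point where both sides are defined: x = -2, y = 1/2.
LHS = e^(xy) ≈ 0.3679
RHS = e^x · e^y ≈ 0.2231
Since 0.3679 ≠ 0.2231, the equation fails at this point, so it cannot hold for all real values of x and y for which both sides are defined.
e^x · e^y = e^(x+y), not e^(xy).

Conclusion: No, this is NOT an identity.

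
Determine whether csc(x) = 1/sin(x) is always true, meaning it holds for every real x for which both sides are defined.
Yes, this is an identity.

Claim: csc(x) = 1/sin(x).
Reasoning: csc(x) is by definition the reciprocal of sin(x), wherever sin(x) ≠ 0.
So the two sides agree for every real x for which both sides are defined.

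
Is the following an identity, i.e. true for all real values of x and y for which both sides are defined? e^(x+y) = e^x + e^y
No, this is NOT an identity.

Claim: e^(x+y) = e^x + e^y.
Test a specific point where both sides are defined: x = -1, y = -1.
LHS = e^(x+y) ≈ 0.1353
RHS = e^x + e^y ≈ 0.7358
Since 0.1353 ≠ 0.7358, the equation fails at this point, so it cannot hold for all real values of x and y for which both sides are defined.
The correct rule is e^(x+y) = e^x · e^y (a product, not a sum).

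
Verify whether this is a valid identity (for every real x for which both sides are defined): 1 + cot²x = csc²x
Yes, this is an identity.

Claim: 1 + cot²x = csc²x.
Reasoning: Start from sin²x + cos²x = 1 and divide every term by sin²x (allowed wherever cot x and csc x are defined): 1 + cot²x = 1/sin²x = csc²x.
So the two sides agree for every real x for which both sides are defined.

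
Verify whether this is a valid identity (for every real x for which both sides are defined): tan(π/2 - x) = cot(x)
Yes, this is an identity.

Claim: tan(π/2 - x) = cot(x).
Reasoning: tan(π/2 - x) = sin(π/2 - x)/cos(π/2 - x) = cos(x)/sin(x) = cot(x), using the cofunction identities sin(π/2 - x) = cos(x) and cos(π/2 - x) = sin(x).
So the two sides agree for every real x for which both sides are defined.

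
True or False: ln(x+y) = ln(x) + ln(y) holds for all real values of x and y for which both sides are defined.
Claim: ln(x+y) = ln(x) + ln(y).
Test a specific point where both sides are defined: x = 5, y = 3/2.
LHS = ln(x+y) ≈ 1.8718
RHS = ln(x) + ln(y) ≈ 2.0149
Since 1.8718 ≠ 2.0149, the equation fails at this point, so it cannot hold for all real values of x and y for which both sides are defined.
ln(x) + ln(y) = ln(xy), not ln(x+y).

Conclusion: False.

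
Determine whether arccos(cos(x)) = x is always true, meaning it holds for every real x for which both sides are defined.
Claim: arccos(cos(x)) = x.
Test a specific point where both sides are defined: x = -π/3.
LHS = arccos(cos(x)) ≈ 1.0472
RHS = x ≈ -1.0472
Since 1.0472 ≠ -1.0472, the equation fails at this point, so it cannot hold for every real x for which both sides are defined.
arccos only returns values in [0, π], so arccos(cos(x)) = x holds only for x in that interval, not for all real x.

Conclusion: No, this is NOT an identity.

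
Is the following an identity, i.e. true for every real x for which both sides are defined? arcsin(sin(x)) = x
No, this is NOT an identity.

Claim: arcsin(sin(x)) = x.
Test a specific point where both sides are defined: x = 2π/3.
LHS = arcsin(sin(x)) ≈ 1.0472
RHS = x ≈ 2.0944
Since 1.0472 ≠ 2.0944, the equation fails at this point, so it cannot hold for every real x for which both sides are defined.
arcsin only returns values in [-π/2, π/2], so arcsin(sin(x)) = x holds only for x in that interval, not for all real x.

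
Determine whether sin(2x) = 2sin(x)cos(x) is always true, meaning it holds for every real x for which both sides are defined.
Yes, this is an identity.

Claim: sin(2x) = 2sin(x)cos(x).
Reasoning: Put y = x in the addition formula sin(x+y) = sin(x)cos(y) + cos(x)sin(y): sin(2x) = sin(x)cos(x) + cos(x)sin(x) = 2sin(x)cos(x).
So the two sides agree for every real x for which both sides are defined.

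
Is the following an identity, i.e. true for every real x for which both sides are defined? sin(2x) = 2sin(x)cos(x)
Yes, this is an identity.

Claim: sin(2x) = 2sin(x)cos(x).
Reasoning: Put y = x in the addition formula sin(x+y) = sin(x)cos(y) + cos(x)sin(y): sin(2x) = sin(x)cos(x) + cos(x)sin(x) = 2sin(x)cos(x).
So the two sides agree for every real x for which both sides are defined.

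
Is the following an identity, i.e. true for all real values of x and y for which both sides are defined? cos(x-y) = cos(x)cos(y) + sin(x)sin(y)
Claim: cos(x-y) = cos(x)cos(y) + sin(x)sin(y).
Reasoning: Replace y by -y in cos(x+y) = cos(x)cos(y) - sin(x)sin(y) and use cos(-y) = cos(y), sin(-y) = -sin(y): cos(x-y) = cos(x)cos(y) + sin(x)sin(y).
So the two sides agree for all real values of x and y for which both sides are defined.

Conclusion: Yes, this is an identity.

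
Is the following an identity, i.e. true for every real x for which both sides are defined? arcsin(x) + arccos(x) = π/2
Claim: arcsin(x) + arccos(x) = π/2.
Reasoning: Both sides are defined for -1 ≤ x ≤ 1. Let θ = arcsin(x), so sin θ = x and θ ∈ [-π/2, π/2]. Then cos(π/2 - θ) = sin θ = x and π/2 - θ ∈ [0, π], which is exactly the range of arccos, so arccos(x) = π/2 - θ. Adding: arcsin(x) + arccos(x) = θ + (π/2 - θ) = π/2.
So the two sides agree for every real x for which both sides are defined.

Conclusion: Yes, this is an identity.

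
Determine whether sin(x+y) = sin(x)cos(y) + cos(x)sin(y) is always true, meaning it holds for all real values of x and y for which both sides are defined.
Claim: sin(x+y) = sin(x)cos(y) + cos(x)sin(y).
Reasoning: By Euler's formula e^(i(x+y)) = e^(ix)·e^(iy) = (cos x + i·sin x)(cos y + i·sin y). The imaginary part of the left side is sin(x+y); the imaginary part of the product is sin(x)cos(y) + cos(x)sin(y).
So the two sides agree for all real values of x and y for which both sides are defined.

Conclusion: Yes, this is an identity.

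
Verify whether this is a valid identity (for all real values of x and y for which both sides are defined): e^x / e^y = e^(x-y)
Claim: e^x / e^y = e^(x-y).
Reasoning: 1/e^y = e^(-y), so e^x / e^y = e^x · e^(-y) = e^(x + (-y)) = e^(x-y) by the product rule for exponents.
So the two sides agree for all real values of x and y for which both sides are defined.

Conclusion: Yes, this is an identity.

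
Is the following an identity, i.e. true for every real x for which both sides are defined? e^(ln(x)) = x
Claim: e^(ln(x)) = x.
Reasoning: For x > 0, ln(x) is by definition the exponent p such that e^p = x. Raising e to that exponent therefore returns x: e^(ln x) = x.
So the two sides agree for every real x for which both sides are defined.

Conclusion: Yes, this is an identity.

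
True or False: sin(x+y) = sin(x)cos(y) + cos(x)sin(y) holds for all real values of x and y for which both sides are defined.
Claim: sin(x+y) = sin(x)cos(y) + cos(x)sin(y).
Reasoning: By Euler's formula e^(i(x+y)) = e^(ix)·e^(iy) = (cos x + i·sin x)(cos y + i·sin y). The imaginary part of the left side is sin(x+y); the imaginary part of the product is sin(x)cos(y) + cos(x)sin(y).
So the two sides agree for all real values of x and y for which both sides are defined.

Conclusion: True.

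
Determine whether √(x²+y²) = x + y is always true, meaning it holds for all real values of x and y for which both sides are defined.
No, this is NOT an identity.

Claim: √(x²+y²) = x + y.
Test a specific point where both sides are defined: x = 5, y = 3.
LHS = √(x²+y²) ≈ 5.8310
RHS = x + y ≈ 8.0000
Since 5.8310 ≠ 8.0000, the equation fails at this point, so it cannot hold for all real values of x and y for which both sides are defined.
(x+y)² = x² + 2xy + y², not x² + y², so the square root does not split this way.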